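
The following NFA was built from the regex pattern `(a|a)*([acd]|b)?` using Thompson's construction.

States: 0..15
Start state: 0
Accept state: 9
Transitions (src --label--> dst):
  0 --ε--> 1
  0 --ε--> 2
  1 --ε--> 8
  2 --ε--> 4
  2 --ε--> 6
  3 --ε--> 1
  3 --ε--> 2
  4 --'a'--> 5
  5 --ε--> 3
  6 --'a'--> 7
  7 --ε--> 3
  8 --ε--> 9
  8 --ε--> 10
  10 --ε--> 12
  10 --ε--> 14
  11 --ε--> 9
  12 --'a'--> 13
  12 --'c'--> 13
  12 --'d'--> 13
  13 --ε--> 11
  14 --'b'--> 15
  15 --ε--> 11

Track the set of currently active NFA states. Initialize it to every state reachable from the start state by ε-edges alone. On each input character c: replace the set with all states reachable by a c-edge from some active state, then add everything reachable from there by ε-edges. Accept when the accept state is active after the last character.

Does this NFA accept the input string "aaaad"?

Answer: ACCEPT

Derivation:
start: ε-closure({0}) = {0,1,2,4,6,8,9,10,12,14}
'a' @ 1: {1,2,3,4,5,6,7,8,9,10,11,12,13,14}  ✓accept
'a' @ 2: {1,2,3,4,5,6,7,8,9,10,11,12,13,14}  ✓accept
'a' @ 3: {1,2,3,4,5,6,7,8,9,10,11,12,13,14}  ✓accept
'a' @ 4: {1,2,3,4,5,6,7,8,9,10,11,12,13,14}  ✓accept
'd' @ 5: {9,11,13}  ✓accept
after full input: {9,11,13}  (accept=9 in)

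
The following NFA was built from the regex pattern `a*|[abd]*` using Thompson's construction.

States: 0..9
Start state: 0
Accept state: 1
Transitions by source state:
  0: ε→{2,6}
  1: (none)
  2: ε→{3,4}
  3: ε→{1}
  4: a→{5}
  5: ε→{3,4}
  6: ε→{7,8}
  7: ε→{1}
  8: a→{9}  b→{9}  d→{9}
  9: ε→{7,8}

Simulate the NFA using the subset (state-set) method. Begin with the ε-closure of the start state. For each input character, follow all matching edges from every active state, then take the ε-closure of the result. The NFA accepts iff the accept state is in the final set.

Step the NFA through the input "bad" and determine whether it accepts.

S₀ = ε-closure({0}) = {0,1,2,3,4,6,7,8}
'b' @ 1: {1,7,8,9}  (accept∈set)
'a' @ 2: {1,7,8,9}  (accept∈set)
'd' @ 3: {1,7,8,9}  (accept∈set)
after full input: {1,7,8,9}  (accept=1 in)

Answer: ACCEPT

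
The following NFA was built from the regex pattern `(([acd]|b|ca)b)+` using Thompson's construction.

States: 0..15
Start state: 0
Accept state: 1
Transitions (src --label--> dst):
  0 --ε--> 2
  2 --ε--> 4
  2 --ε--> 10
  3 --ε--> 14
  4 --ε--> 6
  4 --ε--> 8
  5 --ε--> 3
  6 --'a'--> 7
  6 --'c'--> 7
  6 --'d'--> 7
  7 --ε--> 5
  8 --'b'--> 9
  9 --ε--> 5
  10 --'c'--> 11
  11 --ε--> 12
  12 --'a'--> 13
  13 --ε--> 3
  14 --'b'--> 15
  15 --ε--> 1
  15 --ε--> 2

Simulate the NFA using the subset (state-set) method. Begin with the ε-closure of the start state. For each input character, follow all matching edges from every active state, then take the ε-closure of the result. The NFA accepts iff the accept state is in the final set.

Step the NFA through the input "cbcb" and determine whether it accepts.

Answer: ACCEPT

Trace:
start: ε-closure({0}) = {0,2,4,6,8,10}
'c' @ 1: {3,5,7,11,12,14}
'b' @ 2: {1,2,4,6,8,10,15}  [accepting]
'c' @ 3: {3,5,7,11,12,14}
'b' @ 4: {1,2,4,6,8,10,15}  [accepting]
end set {1,2,4,6,8,10,15} — state 1 in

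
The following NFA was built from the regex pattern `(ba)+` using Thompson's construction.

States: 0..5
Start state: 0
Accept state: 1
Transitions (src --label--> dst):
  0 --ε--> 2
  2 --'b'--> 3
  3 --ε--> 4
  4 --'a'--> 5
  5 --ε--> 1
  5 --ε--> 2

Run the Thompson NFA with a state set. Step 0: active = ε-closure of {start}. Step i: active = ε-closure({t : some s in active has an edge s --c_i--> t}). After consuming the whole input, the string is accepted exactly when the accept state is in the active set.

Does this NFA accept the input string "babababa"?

Answer: ACCEPT

Steps:
S₀ = ε-closure({0}) = {0,2}
'b' @ 1: {3,4}
'a' @ 2: {1,2,5}  ✓accept
'b' @ 3: {3,4}
'a' @ 4: {1,2,5}  ✓accept
'b' @ 5: {3,4}
'a' @ 6: {1,2,5}  ✓accept
'b' @ 7: {3,4}
'a' @ 8: {1,2,5}  ✓accept
final: {1,2,5}; accept 1 in set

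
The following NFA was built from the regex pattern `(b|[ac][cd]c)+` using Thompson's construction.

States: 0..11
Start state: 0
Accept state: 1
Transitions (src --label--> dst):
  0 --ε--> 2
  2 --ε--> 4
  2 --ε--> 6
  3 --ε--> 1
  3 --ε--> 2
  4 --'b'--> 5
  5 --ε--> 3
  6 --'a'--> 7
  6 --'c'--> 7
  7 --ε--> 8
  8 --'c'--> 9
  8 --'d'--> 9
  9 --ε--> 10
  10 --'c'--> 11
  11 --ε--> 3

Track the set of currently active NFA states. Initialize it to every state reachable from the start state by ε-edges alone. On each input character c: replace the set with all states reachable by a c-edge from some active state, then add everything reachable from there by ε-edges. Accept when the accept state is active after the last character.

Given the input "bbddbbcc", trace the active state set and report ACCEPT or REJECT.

initial (ε-close {0}): {0,2,4,6}
'b' @ 1: {1,2,3,4,5,6}  (accept∈set)
'b' @ 2: {1,2,3,4,5,6}  (accept∈set)
'd' @ 3: {}  — no active states
rest 'dbbcc' ignored (set empty)
end set {} — state 1 not in

Answer: REJECT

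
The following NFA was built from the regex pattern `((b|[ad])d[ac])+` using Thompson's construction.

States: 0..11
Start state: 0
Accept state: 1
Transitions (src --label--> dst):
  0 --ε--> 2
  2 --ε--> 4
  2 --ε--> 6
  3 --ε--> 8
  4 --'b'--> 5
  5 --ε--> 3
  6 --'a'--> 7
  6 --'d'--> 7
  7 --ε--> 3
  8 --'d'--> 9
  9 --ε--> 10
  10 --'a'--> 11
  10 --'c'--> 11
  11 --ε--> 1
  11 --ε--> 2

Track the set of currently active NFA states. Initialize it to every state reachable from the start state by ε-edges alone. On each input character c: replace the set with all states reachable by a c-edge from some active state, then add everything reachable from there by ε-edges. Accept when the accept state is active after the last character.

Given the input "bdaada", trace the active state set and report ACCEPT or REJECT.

Answer: ACCEPT

Trace:
S₀ = ε-closure({0}) = {0,2,4,6}
'b' @ 1: {3,5,8}
'd' @ 2: {9,10}
'a' @ 3: {1,2,4,6,11}  (accept∈set)
'a' @ 4: {3,7,8}
'd' @ 5: {9,10}
'a' @ 6: {1,2,4,6,11}  (accept∈set)
after full input: {1,2,4,6,11}  (accept=1 in)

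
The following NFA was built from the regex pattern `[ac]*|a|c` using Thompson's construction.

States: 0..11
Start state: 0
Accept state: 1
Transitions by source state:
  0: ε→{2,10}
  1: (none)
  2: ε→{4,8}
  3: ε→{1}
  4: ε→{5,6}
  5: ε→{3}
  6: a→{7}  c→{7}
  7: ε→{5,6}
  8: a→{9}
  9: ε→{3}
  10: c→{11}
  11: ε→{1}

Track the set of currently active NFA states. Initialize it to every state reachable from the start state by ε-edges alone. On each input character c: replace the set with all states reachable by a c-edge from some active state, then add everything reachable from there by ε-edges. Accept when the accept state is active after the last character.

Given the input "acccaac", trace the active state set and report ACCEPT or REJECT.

Answer: ACCEPT

Steps:
S₀ = ε-closure({0}) = {0,1,2,3,4,5,6,8,10}
'a' @ 1: {1,3,5,6,7,9}  (accept∈set)
'c' @ 2: {1,3,5,6,7}  (accept∈set)
'c' @ 3: {1,3,5,6,7}  (accept∈set)
'c' @ 4: {1,3,5,6,7}  (accept∈set)
'a' @ 5: {1,3,5,6,7}  (accept∈set)
'a' @ 6: {1,3,5,6,7}  (accept∈set)
'c' @ 7: {1,3,5,6,7}  (accept∈set)
final: {1,3,5,6,7}; accept 1 in set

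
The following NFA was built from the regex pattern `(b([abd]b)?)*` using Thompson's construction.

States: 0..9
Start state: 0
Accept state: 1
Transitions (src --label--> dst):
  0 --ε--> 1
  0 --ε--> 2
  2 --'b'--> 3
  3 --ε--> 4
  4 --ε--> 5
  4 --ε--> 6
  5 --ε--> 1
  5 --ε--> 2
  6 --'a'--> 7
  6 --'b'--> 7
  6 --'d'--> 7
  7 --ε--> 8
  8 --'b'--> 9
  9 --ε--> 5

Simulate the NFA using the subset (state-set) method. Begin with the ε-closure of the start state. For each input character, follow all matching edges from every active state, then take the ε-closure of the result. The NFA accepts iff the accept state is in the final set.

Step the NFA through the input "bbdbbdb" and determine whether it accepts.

S₀ = ε-closure({0}) = {0,1,2}
'b' @ 1: {1,2,3,4,5,6}  [accepting]
'b' @ 2: {1,2,3,4,5,6,7,8}  [accepting]
'd' @ 3: {7,8}
'b' @ 4: {1,2,5,9}  [accepting]
'b' @ 5: {1,2,3,4,5,6}  [accepting]
'd' @ 6: {7,8}
'b' @ 7: {1,2,5,9}  [accepting]
final: {1,2,5,9}; accept 1 in set

Answer: ACCEPT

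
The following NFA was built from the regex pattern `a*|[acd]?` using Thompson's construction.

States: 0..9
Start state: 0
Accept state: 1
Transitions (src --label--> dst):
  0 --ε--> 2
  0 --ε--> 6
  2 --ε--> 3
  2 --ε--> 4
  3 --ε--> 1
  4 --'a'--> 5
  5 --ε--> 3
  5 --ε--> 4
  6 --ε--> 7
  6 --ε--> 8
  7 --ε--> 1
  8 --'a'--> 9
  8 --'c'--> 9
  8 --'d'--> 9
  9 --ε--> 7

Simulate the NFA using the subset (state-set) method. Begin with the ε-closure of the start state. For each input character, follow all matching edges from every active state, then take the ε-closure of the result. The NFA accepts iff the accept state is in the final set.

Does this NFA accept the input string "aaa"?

initial (ε-close {0}): {0,1,2,3,4,6,7,8}
'a' @ 1: {1,3,4,5,7,9}  ✓accept
'a' @ 2: {1,3,4,5}  ✓accept
'a' @ 3: {1,3,4,5}  ✓accept
final: {1,3,4,5}; accept 1 in set

Answer: ACCEPT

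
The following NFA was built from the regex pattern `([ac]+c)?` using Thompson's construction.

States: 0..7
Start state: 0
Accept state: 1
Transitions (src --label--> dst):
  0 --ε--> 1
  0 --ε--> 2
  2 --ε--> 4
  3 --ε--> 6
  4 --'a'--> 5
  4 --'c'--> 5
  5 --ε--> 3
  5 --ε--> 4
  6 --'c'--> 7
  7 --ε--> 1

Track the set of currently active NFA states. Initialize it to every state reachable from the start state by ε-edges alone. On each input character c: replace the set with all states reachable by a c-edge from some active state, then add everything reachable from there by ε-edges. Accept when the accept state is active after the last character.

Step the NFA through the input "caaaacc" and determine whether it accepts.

Answer: ACCEPT

Steps:
S₀ = ε-closure({0}) = {0,1,2,4}
'c' @ 1: {3,4,5,6}
'a' @ 2: {3,4,5,6}
'a' @ 3: {3,4,5,6}
'a' @ 4: {3,4,5,6}
'a' @ 5: {3,4,5,6}
'c' @ 6: {1,3,4,5,6,7}  (accept∈set)
'c' @ 7: {1,3,4,5,6,7}  (accept∈set)
after full input: {1,3,4,5,6,7}  (accept=1 in)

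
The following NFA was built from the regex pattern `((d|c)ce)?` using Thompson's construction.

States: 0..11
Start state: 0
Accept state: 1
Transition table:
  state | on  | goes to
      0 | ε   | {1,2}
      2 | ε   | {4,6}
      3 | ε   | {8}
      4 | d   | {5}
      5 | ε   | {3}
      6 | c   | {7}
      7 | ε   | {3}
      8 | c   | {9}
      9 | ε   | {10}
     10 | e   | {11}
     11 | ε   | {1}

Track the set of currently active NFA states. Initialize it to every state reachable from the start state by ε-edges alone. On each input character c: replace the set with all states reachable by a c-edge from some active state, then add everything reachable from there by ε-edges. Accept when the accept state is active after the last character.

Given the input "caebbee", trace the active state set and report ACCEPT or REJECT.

Answer: REJECT

Steps:
start: ε-closure({0}) = {0,1,2,4,6}
'c' @ 1: {3,7,8}
'a' @ 2: {}  — no active states
rest 'ebbee' ignored (set empty)
end set {} — state 1 not in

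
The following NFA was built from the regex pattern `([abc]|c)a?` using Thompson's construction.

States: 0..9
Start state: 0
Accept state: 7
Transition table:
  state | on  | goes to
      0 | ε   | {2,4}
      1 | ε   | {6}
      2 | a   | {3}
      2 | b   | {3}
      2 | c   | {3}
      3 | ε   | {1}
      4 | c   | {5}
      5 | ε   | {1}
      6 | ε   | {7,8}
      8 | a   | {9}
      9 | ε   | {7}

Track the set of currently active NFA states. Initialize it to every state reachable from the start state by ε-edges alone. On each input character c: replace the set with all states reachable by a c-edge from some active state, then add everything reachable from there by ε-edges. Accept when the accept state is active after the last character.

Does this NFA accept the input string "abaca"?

S₀ = ε-closure({0}) = {0,2,4}
'a' @ 1: {1,3,6,7,8}  ✓accept
'b' @ 2: {}  — dead — no transitions
rest 'aca' ignored (set empty)
after full input: {}  (accept=7 not in)

Answer: REJECT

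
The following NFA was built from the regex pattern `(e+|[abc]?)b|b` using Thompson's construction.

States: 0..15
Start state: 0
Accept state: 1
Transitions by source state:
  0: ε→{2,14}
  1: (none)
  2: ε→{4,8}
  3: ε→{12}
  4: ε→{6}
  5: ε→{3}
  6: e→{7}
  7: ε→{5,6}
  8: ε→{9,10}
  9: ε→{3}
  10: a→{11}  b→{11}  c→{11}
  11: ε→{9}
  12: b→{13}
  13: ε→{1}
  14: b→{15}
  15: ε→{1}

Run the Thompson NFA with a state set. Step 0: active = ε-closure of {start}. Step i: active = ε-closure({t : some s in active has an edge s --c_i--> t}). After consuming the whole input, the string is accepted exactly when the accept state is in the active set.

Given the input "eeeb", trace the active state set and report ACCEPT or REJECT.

Answer: ACCEPT

Trace:
initial (ε-close {0}): {0,2,3,4,6,8,9,10,12,14}
'e' @ 1: {3,5,6,7,12}
'e' @ 2: {3,5,6,7,12}
'e' @ 3: {3,5,6,7,12}
'b' @ 4: {1,13}  (accept∈set)
after full input: {1,13}  (accept=1 in)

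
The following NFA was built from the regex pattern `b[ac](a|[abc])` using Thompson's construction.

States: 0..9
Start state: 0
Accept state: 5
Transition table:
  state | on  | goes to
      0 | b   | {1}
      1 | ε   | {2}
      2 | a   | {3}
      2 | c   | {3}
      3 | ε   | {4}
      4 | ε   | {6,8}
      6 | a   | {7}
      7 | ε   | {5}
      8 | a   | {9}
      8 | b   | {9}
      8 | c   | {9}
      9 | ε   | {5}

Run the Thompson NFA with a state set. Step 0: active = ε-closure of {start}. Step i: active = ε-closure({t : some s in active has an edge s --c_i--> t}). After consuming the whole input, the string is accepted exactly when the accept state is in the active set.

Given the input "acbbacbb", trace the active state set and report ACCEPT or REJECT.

Answer: REJECT

Trace:
start: ε-closure({0}) = {0}
'a' @ 1: {}  — dead — no transitions
rest 'cbbacbb' ignored (set empty)
final: {}; accept 5 not in set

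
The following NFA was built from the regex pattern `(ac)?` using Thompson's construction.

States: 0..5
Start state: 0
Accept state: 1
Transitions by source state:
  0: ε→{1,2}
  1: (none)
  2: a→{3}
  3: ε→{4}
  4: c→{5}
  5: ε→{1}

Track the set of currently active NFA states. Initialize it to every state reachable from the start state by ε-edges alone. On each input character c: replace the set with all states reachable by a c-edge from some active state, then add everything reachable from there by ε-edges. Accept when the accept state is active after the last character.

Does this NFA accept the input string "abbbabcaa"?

Answer: REJECT

Trace:
start: ε-closure({0}) = {0,1,2}
'a' @ 1: {3,4}
'b' @ 2: {}  — state set empty
rest 'bbabcaa' ignored (set empty)
final: {}; accept 1 not in set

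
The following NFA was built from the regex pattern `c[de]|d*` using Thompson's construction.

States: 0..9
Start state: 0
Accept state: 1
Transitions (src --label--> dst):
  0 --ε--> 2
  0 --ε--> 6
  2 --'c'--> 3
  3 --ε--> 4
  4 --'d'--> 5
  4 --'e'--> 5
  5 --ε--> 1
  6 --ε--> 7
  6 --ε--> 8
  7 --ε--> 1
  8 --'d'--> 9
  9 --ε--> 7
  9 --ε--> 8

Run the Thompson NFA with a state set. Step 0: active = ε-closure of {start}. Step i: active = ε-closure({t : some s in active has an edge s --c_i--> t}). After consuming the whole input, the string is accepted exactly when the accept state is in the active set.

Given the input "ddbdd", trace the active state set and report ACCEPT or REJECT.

Answer: REJECT

Derivation:
S₀ = ε-closure({0}) = {0,1,2,6,7,8}
'd' @ 1: {1,7,8,9}  (accept∈set)
'd' @ 2: {1,7,8,9}  (accept∈set)
'b' @ 3: {}  — no active states
rest 'dd' ignored (set empty)
end set {} — state 1 not in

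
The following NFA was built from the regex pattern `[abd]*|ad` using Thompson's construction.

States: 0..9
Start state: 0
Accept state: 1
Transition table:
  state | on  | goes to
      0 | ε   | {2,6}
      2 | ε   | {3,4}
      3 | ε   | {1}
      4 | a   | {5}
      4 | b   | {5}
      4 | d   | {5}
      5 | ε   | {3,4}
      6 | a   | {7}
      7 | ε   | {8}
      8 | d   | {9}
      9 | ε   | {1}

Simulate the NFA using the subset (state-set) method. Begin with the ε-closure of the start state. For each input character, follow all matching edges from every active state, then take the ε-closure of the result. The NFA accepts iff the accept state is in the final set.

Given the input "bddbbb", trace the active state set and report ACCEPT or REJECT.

S₀ = ε-closure({0}) = {0,1,2,3,4,6}
'b' @ 1: {1,3,4,5}  [accepting]
'd' @ 2: {1,3,4,5}  [accepting]
'd' @ 3: {1,3,4,5}  [accepting]
'b' @ 4: {1,3,4,5}  [accepting]
'b' @ 5: {1,3,4,5}  [accepting]
'b' @ 6: {1,3,4,5}  [accepting]
final: {1,3,4,5}; accept 1 in set

Answer: ACCEPT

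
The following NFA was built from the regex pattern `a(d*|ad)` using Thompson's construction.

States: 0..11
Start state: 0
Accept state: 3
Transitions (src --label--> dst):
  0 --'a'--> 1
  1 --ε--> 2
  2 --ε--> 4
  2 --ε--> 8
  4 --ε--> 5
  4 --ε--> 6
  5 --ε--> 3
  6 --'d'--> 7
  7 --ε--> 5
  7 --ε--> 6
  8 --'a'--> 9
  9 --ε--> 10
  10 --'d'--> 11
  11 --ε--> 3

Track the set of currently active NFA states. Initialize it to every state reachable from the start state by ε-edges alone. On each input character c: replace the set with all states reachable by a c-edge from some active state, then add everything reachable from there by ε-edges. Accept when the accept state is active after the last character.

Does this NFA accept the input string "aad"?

initial (ε-close {0}): {0}
'a' @ 1: {1,2,3,4,5,6,8}  [accepting]
'a' @ 2: {9,10}
'd' @ 3: {3,11}  [accepting]
final: {3,11}; accept 3 in set

Answer: ACCEPT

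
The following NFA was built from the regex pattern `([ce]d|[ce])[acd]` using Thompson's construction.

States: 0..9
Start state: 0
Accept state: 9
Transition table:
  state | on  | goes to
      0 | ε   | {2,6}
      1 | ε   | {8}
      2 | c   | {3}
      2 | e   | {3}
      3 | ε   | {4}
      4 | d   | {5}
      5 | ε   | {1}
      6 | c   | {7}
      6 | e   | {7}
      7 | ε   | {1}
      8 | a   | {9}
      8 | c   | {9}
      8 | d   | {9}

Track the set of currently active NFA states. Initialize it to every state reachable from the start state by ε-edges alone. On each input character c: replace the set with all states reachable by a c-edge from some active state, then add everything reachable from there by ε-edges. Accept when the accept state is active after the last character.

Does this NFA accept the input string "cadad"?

start: ε-closure({0}) = {0,2,6}
'c' @ 1: {1,3,4,7,8}
'a' @ 2: {9}  ✓accept
'd' @ 3: {}  — state set empty
rest 'ad' ignored (set empty)
after full input: {}  (accept=9 not in)

Answer: REJECT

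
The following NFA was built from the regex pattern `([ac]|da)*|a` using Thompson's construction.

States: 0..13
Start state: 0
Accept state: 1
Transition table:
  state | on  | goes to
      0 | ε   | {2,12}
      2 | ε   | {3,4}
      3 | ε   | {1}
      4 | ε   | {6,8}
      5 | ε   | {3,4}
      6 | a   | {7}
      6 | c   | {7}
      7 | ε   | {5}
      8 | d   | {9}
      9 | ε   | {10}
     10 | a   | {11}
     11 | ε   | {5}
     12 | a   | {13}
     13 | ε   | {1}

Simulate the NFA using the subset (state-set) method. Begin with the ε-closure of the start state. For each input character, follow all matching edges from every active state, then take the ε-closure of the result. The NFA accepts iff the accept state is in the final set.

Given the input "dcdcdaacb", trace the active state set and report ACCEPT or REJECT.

initial (ε-close {0}): {0,1,2,3,4,6,8,12}
'd' @ 1: {9,10}
'c' @ 2: {}  — no active states
rest 'dcdaacb' ignored (set empty)
final: {}; accept 1 not in set

Answer: REJECT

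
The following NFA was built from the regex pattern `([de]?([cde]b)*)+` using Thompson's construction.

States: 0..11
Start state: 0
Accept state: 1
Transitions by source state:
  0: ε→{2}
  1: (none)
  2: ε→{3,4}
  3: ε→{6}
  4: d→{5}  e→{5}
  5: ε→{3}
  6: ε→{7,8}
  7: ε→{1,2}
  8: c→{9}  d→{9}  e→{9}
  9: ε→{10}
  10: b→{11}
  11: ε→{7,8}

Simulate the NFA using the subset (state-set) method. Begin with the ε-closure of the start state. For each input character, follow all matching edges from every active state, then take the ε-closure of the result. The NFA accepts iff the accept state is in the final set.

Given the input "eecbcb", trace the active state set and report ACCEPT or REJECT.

S₀ = ε-closure({0}) = {0,1,2,3,4,6,7,8}
'e' @ 1: {1,2,3,4,5,6,7,8,9,10}  [accepting]
'e' @ 2: {1,2,3,4,5,6,7,8,9,10}  [accepting]
'c' @ 3: {9,10}
'b' @ 4: {1,2,3,4,6,7,8,11}  [accepting]
'c' @ 5: {9,10}
'b' @ 6: {1,2,3,4,6,7,8,11}  [accepting]
end set {1,2,3,4,6,7,8,11} — state 1 in

Answer: ACCEPT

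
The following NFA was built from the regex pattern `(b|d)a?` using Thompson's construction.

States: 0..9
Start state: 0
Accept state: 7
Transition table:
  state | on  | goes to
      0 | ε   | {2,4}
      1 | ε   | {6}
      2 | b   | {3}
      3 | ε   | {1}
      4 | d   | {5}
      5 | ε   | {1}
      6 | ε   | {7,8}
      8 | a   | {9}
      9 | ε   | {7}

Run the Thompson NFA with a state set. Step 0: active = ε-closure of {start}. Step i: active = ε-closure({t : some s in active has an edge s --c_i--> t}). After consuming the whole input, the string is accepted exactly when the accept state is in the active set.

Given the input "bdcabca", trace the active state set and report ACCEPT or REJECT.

Answer: REJECT

Derivation:
S₀ = ε-closure({0}) = {0,2,4}
'b' @ 1: {1,3,6,7,8}  ✓accept
'd' @ 2: {}  — no active states
rest 'cabca' ignored (set empty)
end set {} — state 7 not in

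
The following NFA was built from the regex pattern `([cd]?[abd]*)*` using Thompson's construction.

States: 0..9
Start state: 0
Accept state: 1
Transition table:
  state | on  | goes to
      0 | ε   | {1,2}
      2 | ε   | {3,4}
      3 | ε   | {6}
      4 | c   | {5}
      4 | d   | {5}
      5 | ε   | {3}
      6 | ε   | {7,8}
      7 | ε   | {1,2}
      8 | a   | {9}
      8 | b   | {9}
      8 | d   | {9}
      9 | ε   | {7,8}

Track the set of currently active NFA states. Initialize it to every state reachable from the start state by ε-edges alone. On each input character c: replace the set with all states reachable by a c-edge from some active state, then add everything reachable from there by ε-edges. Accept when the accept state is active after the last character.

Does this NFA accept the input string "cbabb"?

start: ε-closure({0}) = {0,1,2,3,4,6,7,8}
'c' @ 1: {1,2,3,4,5,6,7,8}  ✓accept
'b' @ 2: {1,2,3,4,6,7,8,9}  ✓accept
'a' @ 3: {1,2,3,4,6,7,8,9}  ✓accept
'b' @ 4: {1,2,3,4,6,7,8,9}  ✓accept
'b' @ 5: {1,2,3,4,6,7,8,9}  ✓accept
end set {1,2,3,4,6,7,8,9} — state 1 in

Answer: ACCEPT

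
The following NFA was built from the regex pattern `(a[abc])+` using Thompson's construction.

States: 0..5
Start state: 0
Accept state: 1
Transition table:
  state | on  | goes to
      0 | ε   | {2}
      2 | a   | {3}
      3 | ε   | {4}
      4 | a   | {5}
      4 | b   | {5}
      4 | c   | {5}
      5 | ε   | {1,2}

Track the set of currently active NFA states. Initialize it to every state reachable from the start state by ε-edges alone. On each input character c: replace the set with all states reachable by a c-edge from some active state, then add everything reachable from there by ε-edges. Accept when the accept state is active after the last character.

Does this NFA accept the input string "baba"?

initial (ε-close {0}): {0,2}
'b' @ 1: {}  — dead — no transitions
rest 'aba' ignored (set empty)
end set {} — state 1 not in

Answer: REJECT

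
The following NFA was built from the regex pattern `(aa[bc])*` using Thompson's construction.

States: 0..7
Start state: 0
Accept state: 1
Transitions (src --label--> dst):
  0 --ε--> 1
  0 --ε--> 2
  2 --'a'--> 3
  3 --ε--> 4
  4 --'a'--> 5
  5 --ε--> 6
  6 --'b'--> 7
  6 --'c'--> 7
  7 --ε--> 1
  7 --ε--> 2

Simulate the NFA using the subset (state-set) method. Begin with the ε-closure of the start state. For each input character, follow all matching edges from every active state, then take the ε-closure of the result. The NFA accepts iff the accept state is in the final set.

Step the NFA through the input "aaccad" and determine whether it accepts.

Answer: REJECT

Derivation:
initial (ε-close {0}): {0,1,2}
'a' @ 1: {3,4}
'a' @ 2: {5,6}
'c' @ 3: {1,2,7}  (accept∈set)
'c' @ 4: {}  — no active states
rest 'ad' ignored (set empty)
final: {}; accept 1 not in set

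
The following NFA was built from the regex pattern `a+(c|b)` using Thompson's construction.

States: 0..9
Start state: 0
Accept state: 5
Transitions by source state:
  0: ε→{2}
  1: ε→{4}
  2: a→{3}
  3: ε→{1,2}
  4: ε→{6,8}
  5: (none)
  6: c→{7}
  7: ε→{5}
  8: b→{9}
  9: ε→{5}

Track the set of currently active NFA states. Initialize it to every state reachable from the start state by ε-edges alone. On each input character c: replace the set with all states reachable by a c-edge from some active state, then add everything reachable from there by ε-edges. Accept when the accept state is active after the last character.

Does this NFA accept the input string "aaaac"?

initial (ε-close {0}): {0,2}
'a' @ 1: {1,2,3,4,6,8}
'a' @ 2: {1,2,3,4,6,8}
'a' @ 3: {1,2,3,4,6,8}
'a' @ 4: {1,2,3,4,6,8}
'c' @ 5: {5,7}  ✓accept
end set {5,7} — state 5 in

Answer: ACCEPT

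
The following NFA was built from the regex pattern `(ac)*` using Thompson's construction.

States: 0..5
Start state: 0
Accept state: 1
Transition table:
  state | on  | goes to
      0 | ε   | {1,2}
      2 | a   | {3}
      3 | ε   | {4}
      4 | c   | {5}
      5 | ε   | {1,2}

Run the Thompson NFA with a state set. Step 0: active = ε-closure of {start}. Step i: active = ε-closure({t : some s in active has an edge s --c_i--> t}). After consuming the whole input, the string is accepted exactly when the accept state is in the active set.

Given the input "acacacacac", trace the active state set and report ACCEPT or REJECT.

S₀ = ε-closure({0}) = {0,1,2}
'a' @ 1: {3,4}
'c' @ 2: {1,2,5}  ✓accept
'a' @ 3: {3,4}
'c' @ 4: {1,2,5}  ✓accept
'a' @ 5: {3,4}
'c' @ 6: {1,2,5}  ✓accept
'a' @ 7: {3,4}
'c' @ 8: {1,2,5}  ✓accept
'a' @ 9: {3,4}
'c' @ 10: {1,2,5}  ✓accept
end set {1,2,5} — state 1 in

Answer: ACCEPT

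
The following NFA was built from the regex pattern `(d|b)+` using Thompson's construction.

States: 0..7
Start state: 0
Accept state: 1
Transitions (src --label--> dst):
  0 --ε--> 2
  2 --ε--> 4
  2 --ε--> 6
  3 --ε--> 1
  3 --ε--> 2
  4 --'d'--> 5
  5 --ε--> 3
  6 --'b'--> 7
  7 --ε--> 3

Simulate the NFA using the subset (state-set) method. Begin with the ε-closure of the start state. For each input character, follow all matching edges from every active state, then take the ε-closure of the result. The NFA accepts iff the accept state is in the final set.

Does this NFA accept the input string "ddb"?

S₀ = ε-closure({0}) = {0,2,4,6}
'd' @ 1: {1,2,3,4,5,6}  ✓accept
'd' @ 2: {1,2,3,4,5,6}  ✓accept
'b' @ 3: {1,2,3,4,6,7}  ✓accept
after full input: {1,2,3,4,6,7}  (accept=1 in)

Answer: ACCEPT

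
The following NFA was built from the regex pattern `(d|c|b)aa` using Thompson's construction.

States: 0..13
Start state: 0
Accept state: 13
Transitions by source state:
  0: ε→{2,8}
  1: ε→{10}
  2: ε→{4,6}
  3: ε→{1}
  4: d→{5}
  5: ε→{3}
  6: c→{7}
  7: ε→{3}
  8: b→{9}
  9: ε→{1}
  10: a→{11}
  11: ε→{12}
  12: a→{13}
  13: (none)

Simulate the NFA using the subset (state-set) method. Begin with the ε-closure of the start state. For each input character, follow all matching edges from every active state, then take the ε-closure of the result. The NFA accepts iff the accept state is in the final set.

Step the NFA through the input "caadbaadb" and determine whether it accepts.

Answer: REJECT

Trace:
start: ε-closure({0}) = {0,2,4,6,8}
'c' @ 1: {1,3,7,10}
'a' @ 2: {11,12}
'a' @ 3: {13}  [accepting]
'd' @ 4: {}  — state set empty
rest 'baadb' ignored (set empty)
end set {} — state 13 not in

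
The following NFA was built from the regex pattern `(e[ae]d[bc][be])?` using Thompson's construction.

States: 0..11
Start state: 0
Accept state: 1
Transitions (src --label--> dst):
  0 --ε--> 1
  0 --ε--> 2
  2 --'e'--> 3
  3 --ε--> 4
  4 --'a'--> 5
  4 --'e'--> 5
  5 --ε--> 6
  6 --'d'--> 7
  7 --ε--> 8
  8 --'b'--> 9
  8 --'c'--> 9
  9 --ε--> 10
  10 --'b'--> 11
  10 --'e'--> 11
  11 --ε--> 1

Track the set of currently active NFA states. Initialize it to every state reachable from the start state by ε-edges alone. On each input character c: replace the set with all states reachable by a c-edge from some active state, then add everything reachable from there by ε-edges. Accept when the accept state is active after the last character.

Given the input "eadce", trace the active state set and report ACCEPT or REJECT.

Answer: ACCEPT

Derivation:
S₀ = ε-closure({0}) = {0,1,2}
'e' @ 1: {3,4}
'a' @ 2: {5,6}
'd' @ 3: {7,8}
'c' @ 4: {9,10}
'e' @ 5: {1,11}  ✓accept
after full input: {1,11}  (accept=1 in)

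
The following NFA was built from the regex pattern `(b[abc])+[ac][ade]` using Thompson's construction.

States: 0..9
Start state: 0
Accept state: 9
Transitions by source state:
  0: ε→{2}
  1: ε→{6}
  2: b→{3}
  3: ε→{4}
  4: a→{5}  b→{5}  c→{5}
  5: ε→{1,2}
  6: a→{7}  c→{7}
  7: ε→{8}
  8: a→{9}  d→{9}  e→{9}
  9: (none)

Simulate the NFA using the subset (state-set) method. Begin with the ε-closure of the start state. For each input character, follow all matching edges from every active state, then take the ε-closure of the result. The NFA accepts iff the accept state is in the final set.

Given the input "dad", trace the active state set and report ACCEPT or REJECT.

initial (ε-close {0}): {0,2}
'd' @ 1: {}  — state set empty
rest 'ad' ignored (set empty)
after full input: {}  (accept=9 not in)

Answer: REJECT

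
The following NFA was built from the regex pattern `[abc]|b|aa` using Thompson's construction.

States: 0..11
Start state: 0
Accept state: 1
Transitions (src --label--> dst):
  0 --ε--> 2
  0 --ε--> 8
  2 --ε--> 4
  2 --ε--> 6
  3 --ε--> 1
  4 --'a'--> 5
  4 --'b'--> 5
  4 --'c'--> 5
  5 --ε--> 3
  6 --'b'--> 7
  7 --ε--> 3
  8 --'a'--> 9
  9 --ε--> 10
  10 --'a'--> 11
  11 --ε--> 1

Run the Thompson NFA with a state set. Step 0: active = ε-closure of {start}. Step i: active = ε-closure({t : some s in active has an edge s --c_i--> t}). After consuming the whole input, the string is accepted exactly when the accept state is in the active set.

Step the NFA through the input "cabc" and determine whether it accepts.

Answer: REJECT

Trace:
S₀ = ε-closure({0}) = {0,2,4,6,8}
'c' @ 1: {1,3,5}  ✓accept
'a' @ 2: {}  — no active states
rest 'bc' ignored (set empty)
after full input: {}  (accept=1 not in)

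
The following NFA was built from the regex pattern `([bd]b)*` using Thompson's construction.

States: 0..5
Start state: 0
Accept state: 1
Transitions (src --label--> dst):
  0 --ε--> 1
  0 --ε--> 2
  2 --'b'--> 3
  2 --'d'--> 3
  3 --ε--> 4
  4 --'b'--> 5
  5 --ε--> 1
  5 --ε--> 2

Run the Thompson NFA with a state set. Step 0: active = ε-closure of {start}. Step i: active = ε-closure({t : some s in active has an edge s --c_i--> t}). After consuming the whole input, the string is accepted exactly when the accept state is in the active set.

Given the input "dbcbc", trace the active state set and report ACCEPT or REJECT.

start: ε-closure({0}) = {0,1,2}
'd' @ 1: {3,4}
'b' @ 2: {1,2,5}  (accept∈set)
'c' @ 3: {}  — state set empty
rest 'bc' ignored (set empty)
after full input: {}  (accept=1 not in)

Answer: REJECT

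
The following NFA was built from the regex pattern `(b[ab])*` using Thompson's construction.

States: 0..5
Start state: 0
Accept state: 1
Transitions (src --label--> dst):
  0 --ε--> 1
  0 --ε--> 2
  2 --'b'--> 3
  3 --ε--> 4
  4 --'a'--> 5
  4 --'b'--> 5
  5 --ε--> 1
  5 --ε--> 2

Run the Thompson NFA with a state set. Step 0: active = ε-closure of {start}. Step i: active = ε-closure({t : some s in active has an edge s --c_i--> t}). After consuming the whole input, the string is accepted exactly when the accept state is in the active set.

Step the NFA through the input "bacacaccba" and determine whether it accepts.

Answer: REJECT

Trace:
start: ε-closure({0}) = {0,1,2}
'b' @ 1: {3,4}
'a' @ 2: {1,2,5}  (accept∈set)
'c' @ 3: {}  — dead — no transitions
rest 'acaccba' ignored (set empty)
end set {} — state 1 not in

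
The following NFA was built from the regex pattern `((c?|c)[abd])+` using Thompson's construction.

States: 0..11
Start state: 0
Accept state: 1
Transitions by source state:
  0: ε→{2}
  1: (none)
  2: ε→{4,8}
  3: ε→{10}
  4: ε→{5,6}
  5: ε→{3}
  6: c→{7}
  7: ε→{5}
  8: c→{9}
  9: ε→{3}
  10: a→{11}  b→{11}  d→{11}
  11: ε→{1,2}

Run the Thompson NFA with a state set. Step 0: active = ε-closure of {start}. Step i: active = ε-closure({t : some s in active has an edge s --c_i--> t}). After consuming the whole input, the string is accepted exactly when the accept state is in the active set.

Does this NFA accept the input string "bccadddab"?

initial (ε-close {0}): {0,2,3,4,5,6,8,10}
'b' @ 1: {1,2,3,4,5,6,8,10,11}  [accepting]
'c' @ 2: {3,5,7,9,10}
'c' @ 3: {}  — no active states
rest 'adddab' ignored (set empty)
end set {} — state 1 not in

Answer: REJECT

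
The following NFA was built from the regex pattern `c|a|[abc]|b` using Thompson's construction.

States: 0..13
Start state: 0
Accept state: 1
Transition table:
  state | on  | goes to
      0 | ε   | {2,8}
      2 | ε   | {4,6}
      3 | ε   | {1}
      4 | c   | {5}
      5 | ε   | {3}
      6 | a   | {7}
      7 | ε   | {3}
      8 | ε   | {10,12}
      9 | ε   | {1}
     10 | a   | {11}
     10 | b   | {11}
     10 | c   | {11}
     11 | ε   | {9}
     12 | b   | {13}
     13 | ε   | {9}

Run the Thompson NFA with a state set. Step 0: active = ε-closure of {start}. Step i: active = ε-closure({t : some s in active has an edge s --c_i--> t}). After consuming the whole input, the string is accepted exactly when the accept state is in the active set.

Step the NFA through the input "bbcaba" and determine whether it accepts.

S₀ = ε-closure({0}) = {0,2,4,6,8,10,12}
'b' @ 1: {1,9,11,13}  (accept∈set)
'b' @ 2: {}  — state set empty
rest 'caba' ignored (set empty)
end set {} — state 1 not in

Answer: REJECT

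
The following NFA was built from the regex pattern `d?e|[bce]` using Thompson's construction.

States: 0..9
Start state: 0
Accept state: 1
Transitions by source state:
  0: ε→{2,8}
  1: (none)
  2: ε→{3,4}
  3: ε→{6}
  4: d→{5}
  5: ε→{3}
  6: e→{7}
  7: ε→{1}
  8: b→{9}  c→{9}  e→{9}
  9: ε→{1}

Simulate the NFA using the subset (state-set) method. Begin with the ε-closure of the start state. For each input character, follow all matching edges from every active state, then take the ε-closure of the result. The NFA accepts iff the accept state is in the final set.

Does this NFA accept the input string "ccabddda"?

Answer: REJECT

Trace:
start: ε-closure({0}) = {0,2,3,4,6,8}
'c' @ 1: {1,9}  (accept∈set)
'c' @ 2: {}  — dead — no transitions
rest 'abddda' ignored (set empty)
after full input: {}  (accept=1 not in)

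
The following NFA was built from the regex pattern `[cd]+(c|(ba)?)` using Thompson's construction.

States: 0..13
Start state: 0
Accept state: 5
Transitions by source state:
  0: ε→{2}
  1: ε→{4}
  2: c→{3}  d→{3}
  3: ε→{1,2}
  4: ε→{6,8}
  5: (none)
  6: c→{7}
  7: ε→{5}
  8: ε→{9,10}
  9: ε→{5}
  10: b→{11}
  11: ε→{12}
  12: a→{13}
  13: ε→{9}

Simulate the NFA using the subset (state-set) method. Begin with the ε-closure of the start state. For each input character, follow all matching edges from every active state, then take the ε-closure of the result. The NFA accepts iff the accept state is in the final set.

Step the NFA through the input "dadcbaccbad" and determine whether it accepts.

start: ε-closure({0}) = {0,2}
'd' @ 1: {1,2,3,4,5,6,8,9,10}  (accept∈set)
'a' @ 2: {}  — no active states
rest 'dcbaccbad' ignored (set empty)
final: {}; accept 5 not in set

Answer: REJECT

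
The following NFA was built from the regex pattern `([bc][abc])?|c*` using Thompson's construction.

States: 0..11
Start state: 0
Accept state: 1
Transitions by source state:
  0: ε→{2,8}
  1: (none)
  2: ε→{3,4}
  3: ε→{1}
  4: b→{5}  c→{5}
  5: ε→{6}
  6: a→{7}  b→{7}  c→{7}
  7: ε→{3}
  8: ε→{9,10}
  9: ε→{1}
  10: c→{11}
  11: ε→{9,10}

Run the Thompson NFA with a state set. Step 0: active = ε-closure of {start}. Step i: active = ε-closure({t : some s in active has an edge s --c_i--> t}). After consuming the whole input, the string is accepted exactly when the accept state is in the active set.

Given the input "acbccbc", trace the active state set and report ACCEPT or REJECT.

Answer: REJECT

Steps:
initial (ε-close {0}): {0,1,2,3,4,8,9,10}
'a' @ 1: {}  — dead — no transitions
rest 'cbccbc' ignored (set empty)
final: {}; accept 1 not in set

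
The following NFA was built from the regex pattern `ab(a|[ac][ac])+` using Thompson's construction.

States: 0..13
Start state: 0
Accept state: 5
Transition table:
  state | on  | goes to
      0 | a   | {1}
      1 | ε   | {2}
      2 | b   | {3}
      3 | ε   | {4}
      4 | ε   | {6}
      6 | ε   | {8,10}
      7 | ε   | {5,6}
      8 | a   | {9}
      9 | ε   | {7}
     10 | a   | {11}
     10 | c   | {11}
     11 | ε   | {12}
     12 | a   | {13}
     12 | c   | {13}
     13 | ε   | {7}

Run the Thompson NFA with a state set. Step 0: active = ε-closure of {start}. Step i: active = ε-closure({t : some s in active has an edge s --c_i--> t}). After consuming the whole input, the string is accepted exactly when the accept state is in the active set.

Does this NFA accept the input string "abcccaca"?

initial (ε-close {0}): {0}
'a' @ 1: {1,2}
'b' @ 2: {3,4,6,8,10}
'c' @ 3: {11,12}
'c' @ 4: {5,6,7,8,10,13}  [accepting]
'c' @ 5: {11,12}
'a' @ 6: {5,6,7,8,10,13}  [accepting]
'c' @ 7: {11,12}
'a' @ 8: {5,6,7,8,10,13}  [accepting]
end set {5,6,7,8,10,13} — state 5 in

Answer: ACCEPT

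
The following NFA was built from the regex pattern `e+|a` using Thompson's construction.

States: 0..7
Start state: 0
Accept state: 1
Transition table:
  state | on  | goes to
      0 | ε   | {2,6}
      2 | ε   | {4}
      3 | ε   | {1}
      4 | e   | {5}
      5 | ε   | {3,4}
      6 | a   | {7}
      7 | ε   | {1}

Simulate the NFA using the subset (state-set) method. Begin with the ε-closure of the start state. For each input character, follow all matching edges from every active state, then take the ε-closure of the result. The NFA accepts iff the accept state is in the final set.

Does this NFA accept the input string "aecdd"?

start: ε-closure({0}) = {0,2,4,6}
'a' @ 1: {1,7}  [accepting]
'e' @ 2: {}  — state set empty
rest 'cdd' ignored (set empty)
final: {}; accept 1 not in set

Answer: REJECT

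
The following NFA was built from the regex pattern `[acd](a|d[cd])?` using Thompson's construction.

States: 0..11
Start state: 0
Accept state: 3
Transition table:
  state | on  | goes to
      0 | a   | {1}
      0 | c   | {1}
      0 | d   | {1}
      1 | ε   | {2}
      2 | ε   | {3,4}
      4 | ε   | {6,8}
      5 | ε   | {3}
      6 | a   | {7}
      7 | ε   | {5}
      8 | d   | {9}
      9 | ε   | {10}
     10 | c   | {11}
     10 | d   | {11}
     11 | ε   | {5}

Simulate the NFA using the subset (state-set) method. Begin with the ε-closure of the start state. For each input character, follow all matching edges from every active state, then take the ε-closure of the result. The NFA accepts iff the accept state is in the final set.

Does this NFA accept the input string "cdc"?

Answer: ACCEPT

Trace:
S₀ = ε-closure({0}) = {0}
'c' @ 1: {1,2,3,4,6,8}  ✓accept
'd' @ 2: {9,10}
'c' @ 3: {3,5,11}  ✓accept
final: {3,5,11}; accept 3 in set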